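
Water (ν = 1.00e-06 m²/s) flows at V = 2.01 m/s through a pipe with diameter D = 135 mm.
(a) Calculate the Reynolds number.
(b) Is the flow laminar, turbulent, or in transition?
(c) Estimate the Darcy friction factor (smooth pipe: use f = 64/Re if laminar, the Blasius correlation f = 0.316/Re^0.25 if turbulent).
(a) Re = V·D/ν = 2.01·0.135/1.00e-06 = 271350
(b) Flow regime: turbulent (Re > 4000)
(c) Friction factor: f = 0.316/Re^0.25 = 0.316/271350^0.25 = 0.01385 (Blasius is strictly valid for Re ≲ 1e5; used here as the smooth-pipe estimate the problem specifies)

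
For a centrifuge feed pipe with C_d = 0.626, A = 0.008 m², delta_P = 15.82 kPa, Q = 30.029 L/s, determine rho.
Formula: Q = C_d A \sqrt{\frac{2 \Delta P}{\rho}}
Substituting knowns: 30.029 = 0.626·0.008·√(2·(15.82·1000)/rho)·1000
Solving for rho: rho = 2·(15.82·1000)/((30.029/1000)/(0.626·0.008))² = 880 kg/m³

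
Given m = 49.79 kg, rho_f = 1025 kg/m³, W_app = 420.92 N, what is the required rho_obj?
Formula: W_{app} = mg\left(1 - \frac{\rho_f}{\rho_{obj}}\right)
Substituting knowns: 420.92 = 49.79·9.81·(1 − 1025/rho_obj)
Solving for rho_obj: rho_obj = 1025/(1 − 420.92/(49.79·9.81)) = 7415 kg/m³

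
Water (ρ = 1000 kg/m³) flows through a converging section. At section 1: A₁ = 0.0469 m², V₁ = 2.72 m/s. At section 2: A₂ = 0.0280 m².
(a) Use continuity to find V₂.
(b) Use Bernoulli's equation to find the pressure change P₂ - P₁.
(a) Continuity: A₁V₁=A₂V₂ -> V₂=A₁V₁/A₂=0.0469*2.72/0.0280=4.56 m/s
(b) Bernoulli: P₂-P₁=0.5*rho*(V₁^2-V₂^2)/1000=0.5*1000*(2.72^2-4.56^2)/1000=-6.698 kPa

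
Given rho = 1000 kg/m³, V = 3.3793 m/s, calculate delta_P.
Formula: V = \sqrt{\frac{2 \Delta P}{\rho}}
Substituting knowns: 3.3793 = √(2·(delta_P·1000)/1000)
Solving for delta_P: delta_P = 3.3793²·1000/2/1000 = 5.71 kPa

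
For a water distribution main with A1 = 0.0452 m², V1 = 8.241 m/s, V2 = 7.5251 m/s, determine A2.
Formula: V_2 = \frac{A_1 V_1}{A_2}
Substituting knowns: 7.5251 = 0.0452·8.241/A2
Solving for A2: A2 = 0.0452·8.241/7.5251 = 0.0495 m²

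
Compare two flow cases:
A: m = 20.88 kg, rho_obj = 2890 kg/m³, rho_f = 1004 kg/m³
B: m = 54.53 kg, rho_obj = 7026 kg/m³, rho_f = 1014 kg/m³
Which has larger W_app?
W_app(A) = 133.7 N, W_app(B) = 457.7 N. Answer: B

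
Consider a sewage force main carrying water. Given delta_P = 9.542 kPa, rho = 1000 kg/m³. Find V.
Formula: V = \sqrt{\frac{2 \Delta P}{\rho}}
V = √(2·(9.542·1000)/1000) = 4.369 m/s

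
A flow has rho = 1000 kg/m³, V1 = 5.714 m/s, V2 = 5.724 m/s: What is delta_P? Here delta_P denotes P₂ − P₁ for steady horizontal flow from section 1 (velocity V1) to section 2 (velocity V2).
Formula: \Delta P = \frac{1}{2} \rho (V_1^2 - V_2^2)
delta_P = 0.5·1000·(5.714² − 5.724²)/1000 = -0.05719 kPa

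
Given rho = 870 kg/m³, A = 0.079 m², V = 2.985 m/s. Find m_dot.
Formula: \dot{m} = \rho A V
m_dot = 870·0.079·2.985 = 205.2 kg/s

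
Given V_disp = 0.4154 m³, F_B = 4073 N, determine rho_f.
Formula: F_B = \rho_f g V_{disp}
Substituting knowns: 4073 = rho_f·9.81·0.4154
Solving for rho_f: rho_f = 4073/(9.81·0.4154) = 999.5 kg/m³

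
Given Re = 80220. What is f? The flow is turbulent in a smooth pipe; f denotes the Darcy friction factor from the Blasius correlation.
Formula: f = \frac{0.316}{Re^{0.25}}
f = 0.316/80220^0.25 = 0.01878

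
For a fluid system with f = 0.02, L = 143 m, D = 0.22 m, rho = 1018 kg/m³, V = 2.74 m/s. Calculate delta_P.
Formula: \Delta P = f \frac{L}{D} \frac{\rho V^2}{2}
delta_P = 0.02·(143/0.22)·0.5·1018·2.74²/1000 = 49.68 kPa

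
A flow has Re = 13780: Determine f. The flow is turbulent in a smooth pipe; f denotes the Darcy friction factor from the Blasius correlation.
Formula: f = \frac{0.316}{Re^{0.25}}
f = 0.316/13780^0.25 = 0.02917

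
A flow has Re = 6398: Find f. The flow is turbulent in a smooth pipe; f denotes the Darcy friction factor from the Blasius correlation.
Formula: f = \frac{0.316}{Re^{0.25}}
f = 0.316/6398^0.25 = 0.03533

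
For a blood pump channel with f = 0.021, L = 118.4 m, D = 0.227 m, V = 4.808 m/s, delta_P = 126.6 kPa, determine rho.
Formula: \Delta P = f \frac{L}{D} \frac{\rho V^2}{2}
Substituting knowns: 126.6 = 0.021·(118.4/0.227)·0.5·rho·4.808²/1000
Solving for rho: rho = (126.6·1000)/(0.021·(118.4/0.227)·0.5·4.808²) = 1000 kg/m³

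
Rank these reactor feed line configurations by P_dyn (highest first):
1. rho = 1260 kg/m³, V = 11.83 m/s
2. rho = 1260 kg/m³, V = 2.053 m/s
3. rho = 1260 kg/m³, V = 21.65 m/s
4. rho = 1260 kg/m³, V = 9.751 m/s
Case 1: P_dyn = 88.17 kPa
Case 2: P_dyn = 2.655 kPa
Case 3: P_dyn = 295.3 kPa
Case 4: P_dyn = 59.9 kPa
Ranking (highest first): 3, 1, 4, 2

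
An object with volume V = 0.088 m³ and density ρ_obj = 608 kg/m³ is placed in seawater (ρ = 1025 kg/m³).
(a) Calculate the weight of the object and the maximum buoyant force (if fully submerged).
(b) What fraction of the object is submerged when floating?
(a) W=rho_obj*g*V=608*9.81*0.088=524.9 N; F_B(max)=rho*g*V=1025*9.81*0.088=884.9 N
(b) Floating fraction=rho_obj/rho=608/1025=0.593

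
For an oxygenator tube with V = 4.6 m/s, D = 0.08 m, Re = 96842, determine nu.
Formula: Re = \frac{V D}{\nu}
Substituting knowns: 96842 = 4.6·0.08/nu
Solving for nu: nu = 4.6·0.08/96842 = 3.800e-06 m²/s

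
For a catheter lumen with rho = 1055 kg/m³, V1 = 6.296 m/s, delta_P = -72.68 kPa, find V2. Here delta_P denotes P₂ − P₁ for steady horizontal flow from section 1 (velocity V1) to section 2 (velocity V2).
Formula: \Delta P = \frac{1}{2} \rho (V_1^2 - V_2^2)
Substituting knowns: -72.68 = 0.5·1055·(6.296² − V2²)/1000
Solving for V2: V2 = √(6.296² − 2·(-72.68·1000)/1055) = 13.32 m/s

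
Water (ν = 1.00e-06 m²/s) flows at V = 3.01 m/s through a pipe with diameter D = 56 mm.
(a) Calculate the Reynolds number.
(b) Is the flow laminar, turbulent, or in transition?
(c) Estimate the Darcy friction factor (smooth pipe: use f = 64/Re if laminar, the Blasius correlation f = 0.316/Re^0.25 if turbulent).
(a) Re = V·D/ν = 3.01·0.056/1.00e-06 = 168560
(b) Flow regime: turbulent (Re > 4000)
(c) Friction factor: f = 0.316/Re^0.25 = 0.316/168560^0.25 = 0.0156 (Blasius is strictly valid for Re ≲ 1e5; used here as the smooth-pipe estimate the problem specifies)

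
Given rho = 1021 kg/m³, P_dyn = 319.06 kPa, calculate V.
Formula: P_{dyn} = \frac{1}{2} \rho V^2
Substituting knowns: 319.06 = 0.5·1021·V²/1000
Solving for V: V = √(2·(319.06·1000)/1021) = 25 m/s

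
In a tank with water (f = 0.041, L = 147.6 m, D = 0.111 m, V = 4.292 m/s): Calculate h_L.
Formula: h_L = f \frac{L}{D} \frac{V^2}{2g}
h_L = 0.041·(147.6/0.111)·4.292²/(2·9.81) = 51.19 m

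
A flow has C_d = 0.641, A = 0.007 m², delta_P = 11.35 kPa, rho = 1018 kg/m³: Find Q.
Formula: Q = C_d A \sqrt{\frac{2 \Delta P}{\rho}}
Q = 0.641·0.007·√(2·(11.35·1000)/1018)·1000 = 21.19 L/s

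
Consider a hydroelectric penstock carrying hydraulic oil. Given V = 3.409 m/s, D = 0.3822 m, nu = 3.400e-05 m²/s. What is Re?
Formula: Re = \frac{V D}{\nu}
Re = 3.409·0.3822/3.400e-05 = 38321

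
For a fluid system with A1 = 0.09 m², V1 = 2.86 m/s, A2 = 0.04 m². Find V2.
Formula: V_2 = \frac{A_1 V_1}{A_2}
V2 = 0.09·2.86/0.04 = 6.435 m/s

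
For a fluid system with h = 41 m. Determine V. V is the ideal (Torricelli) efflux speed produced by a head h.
Formula: V = \sqrt{2 g h}
V = √(2·9.81·41) = 28.36 m/s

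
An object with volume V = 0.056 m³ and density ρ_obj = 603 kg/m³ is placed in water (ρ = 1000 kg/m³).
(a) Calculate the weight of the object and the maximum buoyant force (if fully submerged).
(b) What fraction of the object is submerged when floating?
(a) W=rho_obj*g*V=603*9.81*0.056=331.3 N; F_B(max)=rho*g*V=1000*9.81*0.056=549.4 N
(b) Floating fraction=rho_obj/rho=603/1000=0.603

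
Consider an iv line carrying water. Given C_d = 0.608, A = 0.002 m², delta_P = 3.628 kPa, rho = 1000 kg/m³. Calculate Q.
Formula: Q = C_d A \sqrt{\frac{2 \Delta P}{\rho}}
Q = 0.608·0.002·√(2·(3.628·1000)/1000)·1000 = 3.276 L/s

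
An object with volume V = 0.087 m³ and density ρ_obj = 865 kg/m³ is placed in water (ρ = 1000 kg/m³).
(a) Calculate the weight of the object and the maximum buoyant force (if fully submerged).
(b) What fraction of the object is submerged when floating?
(a) W=rho_obj*g*V=865*9.81*0.087=738.3 N; F_B(max)=rho*g*V=1000*9.81*0.087=853.5 N
(b) Floating fraction=rho_obj/rho=865/1000=0.865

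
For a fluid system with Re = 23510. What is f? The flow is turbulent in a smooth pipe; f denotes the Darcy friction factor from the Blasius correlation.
Formula: f = \frac{0.316}{Re^{0.25}}
f = 0.316/23510^0.25 = 0.02552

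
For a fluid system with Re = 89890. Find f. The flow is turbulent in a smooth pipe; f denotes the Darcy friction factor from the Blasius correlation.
Formula: f = \frac{0.316}{Re^{0.25}}
f = 0.316/89890^0.25 = 0.01825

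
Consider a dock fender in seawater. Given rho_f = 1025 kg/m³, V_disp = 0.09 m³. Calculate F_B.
Formula: F_B = \rho_f g V_{disp}
F_B = 1025·9.81·0.09 = 905 N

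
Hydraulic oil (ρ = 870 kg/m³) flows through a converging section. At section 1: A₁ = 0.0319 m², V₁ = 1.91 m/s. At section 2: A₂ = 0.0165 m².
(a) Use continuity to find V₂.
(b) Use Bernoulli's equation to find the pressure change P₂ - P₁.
(a) Continuity: A₁V₁=A₂V₂ -> V₂=A₁V₁/A₂=0.0319*1.91/0.0165=3.69 m/s
(b) Bernoulli: P₂-P₁=0.5*rho*(V₁^2-V₂^2)/1000=0.5*870*(1.91^2-3.69^2)/1000=-4.336 kPa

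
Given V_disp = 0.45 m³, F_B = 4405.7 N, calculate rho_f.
Formula: F_B = \rho_f g V_{disp}
Substituting knowns: 4405.7 = rho_f·9.81·0.45
Solving for rho_f: rho_f = 4405.7/(9.81·0.45) = 998 kg/m³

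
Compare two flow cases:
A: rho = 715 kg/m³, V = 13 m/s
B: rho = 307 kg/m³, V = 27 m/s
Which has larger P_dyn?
P_dyn(A) = 60.42 kPa, P_dyn(B) = 111.9 kPa. Answer: B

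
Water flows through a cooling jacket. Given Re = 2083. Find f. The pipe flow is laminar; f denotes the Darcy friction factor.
Formula: f = \frac{64}{Re}
f = 64/2083 = 0.03072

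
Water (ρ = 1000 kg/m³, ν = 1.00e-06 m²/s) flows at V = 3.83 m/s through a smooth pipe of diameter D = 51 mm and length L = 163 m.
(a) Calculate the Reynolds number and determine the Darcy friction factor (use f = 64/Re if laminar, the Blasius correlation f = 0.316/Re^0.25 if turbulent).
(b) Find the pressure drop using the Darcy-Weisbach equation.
(a) Re = V·D/ν = 3.83·0.051/1.00e-06 = 195330 → turbulent (Re > 4000); f = 0.316/Re^0.25 = 0.316/195330^0.25 = 0.015031 (Blasius is strictly valid for Re ≲ 1e5; used here as the smooth-pipe estimate the problem specifies)
(b) Darcy-Weisbach: ΔP = f·(L/D)·½ρV²/1000 = 0.015031·(163/0.051)·½·1000·3.83²/1000 = 352.3 kPa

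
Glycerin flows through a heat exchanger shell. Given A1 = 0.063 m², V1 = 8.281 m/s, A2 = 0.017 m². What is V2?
Formula: V_2 = \frac{A_1 V_1}{A_2}
V2 = 0.063·8.281/0.017 = 30.69 m/s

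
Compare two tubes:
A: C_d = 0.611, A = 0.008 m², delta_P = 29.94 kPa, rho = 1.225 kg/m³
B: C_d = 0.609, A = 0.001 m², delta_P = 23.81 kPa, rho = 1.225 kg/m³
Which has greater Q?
Q(A) = 1081 L/s, Q(B) = 120.1 L/s. Answer: A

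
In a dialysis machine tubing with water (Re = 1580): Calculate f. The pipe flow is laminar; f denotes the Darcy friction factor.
Formula: f = \frac{64}{Re}
f = 64/1580 = 0.04051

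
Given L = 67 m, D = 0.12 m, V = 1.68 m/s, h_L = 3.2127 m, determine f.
Formula: h_L = f \frac{L}{D} \frac{V^2}{2g}
Substituting knowns: 3.2127 = f·(67/0.12)·1.68²/(2·9.81)
Solving for f: f = 3.2127·2·9.81/((67/0.12)·1.68²) = 0.04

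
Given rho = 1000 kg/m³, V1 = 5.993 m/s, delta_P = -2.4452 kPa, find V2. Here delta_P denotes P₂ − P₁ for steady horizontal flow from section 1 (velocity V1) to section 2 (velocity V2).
Formula: \Delta P = \frac{1}{2} \rho (V_1^2 - V_2^2)
Substituting knowns: -2.4452 = 0.5·1000·(5.993² − V2²)/1000
Solving for V2: V2 = √(5.993² − 2·(-2.4452·1000)/1000) = 6.388 m/s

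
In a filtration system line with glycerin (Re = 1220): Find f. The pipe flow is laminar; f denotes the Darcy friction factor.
Formula: f = \frac{64}{Re}
f = 64/1220 = 0.05246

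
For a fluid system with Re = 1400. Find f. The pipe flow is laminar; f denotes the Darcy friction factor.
Formula: f = \frac{64}{Re}
f = 64/1400 = 0.04571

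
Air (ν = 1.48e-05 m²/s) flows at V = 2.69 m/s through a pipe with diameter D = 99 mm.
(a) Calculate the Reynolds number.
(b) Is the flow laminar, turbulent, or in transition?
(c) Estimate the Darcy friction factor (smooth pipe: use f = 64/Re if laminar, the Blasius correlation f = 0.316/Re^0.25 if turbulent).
(a) Re = V·D/ν = 2.69·0.099/1.48e-05 = 17994
(b) Flow regime: turbulent (Re > 4000)
(c) Friction factor: f = 0.316/Re^0.25 = 0.316/17994^0.25 = 0.02728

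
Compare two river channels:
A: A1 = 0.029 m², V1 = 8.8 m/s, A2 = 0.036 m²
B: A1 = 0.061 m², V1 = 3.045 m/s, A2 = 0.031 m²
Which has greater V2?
V2(A) = 7.089 m/s, V2(B) = 5.992 m/s. Answer: A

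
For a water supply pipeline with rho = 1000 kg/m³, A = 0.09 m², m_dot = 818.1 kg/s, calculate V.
Formula: \dot{m} = \rho A V
Substituting knowns: 818.1 = 1000·0.09·V
Solving for V: V = 818.1/(1000·0.09) = 9.09 m/s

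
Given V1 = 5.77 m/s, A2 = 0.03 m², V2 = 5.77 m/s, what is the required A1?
Formula: V_2 = \frac{A_1 V_1}{A_2}
Substituting knowns: 5.77 = A1·5.77/0.03
Solving for A1: A1 = 5.77·0.03/5.77 = 0.03 m²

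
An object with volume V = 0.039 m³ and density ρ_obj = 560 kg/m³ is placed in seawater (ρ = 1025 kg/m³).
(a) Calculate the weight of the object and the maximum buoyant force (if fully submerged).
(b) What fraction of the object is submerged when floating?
(a) W=rho_obj*g*V=560*9.81*0.039=214.3 N; F_B(max)=rho*g*V=1025*9.81*0.039=392.2 N
(b) Floating fraction=rho_obj/rho=560/1025=0.546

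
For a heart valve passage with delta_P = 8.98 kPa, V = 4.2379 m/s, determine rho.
Formula: V = \sqrt{\frac{2 \Delta P}{\rho}}
Substituting knowns: 4.2379 = √(2·(8.98·1000)/rho)
Solving for rho: rho = 2·(8.98·1000)/4.2379² = 1000 kg/m³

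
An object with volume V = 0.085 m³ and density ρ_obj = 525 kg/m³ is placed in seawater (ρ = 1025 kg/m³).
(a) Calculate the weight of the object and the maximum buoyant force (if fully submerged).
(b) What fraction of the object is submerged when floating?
(a) W=rho_obj*g*V=525*9.81*0.085=437.8 N; F_B(max)=rho*g*V=1025*9.81*0.085=854.7 N
(b) Floating fraction=rho_obj/rho=525/1025=0.512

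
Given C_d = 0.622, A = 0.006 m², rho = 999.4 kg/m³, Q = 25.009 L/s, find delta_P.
Formula: Q = C_d A \sqrt{\frac{2 \Delta P}{\rho}}
Substituting knowns: 25.009 = 0.622·0.006·√(2·(delta_P·1000)/999.4)·1000
Solving for delta_P: delta_P = ((25.009/1000)/(0.622·0.006))²·999.4/2/1000 = 22.44 kPa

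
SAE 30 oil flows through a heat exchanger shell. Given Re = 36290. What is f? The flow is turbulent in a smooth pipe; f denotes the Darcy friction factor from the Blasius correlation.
Formula: f = \frac{0.316}{Re^{0.25}}
f = 0.316/36290^0.25 = 0.02289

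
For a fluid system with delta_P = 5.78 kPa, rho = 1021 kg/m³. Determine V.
Formula: V = \sqrt{\frac{2 \Delta P}{\rho}}
V = √(2·(5.78·1000)/1021) = 3.365 m/s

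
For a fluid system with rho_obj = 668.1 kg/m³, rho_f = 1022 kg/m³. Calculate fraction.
Formula: f_{sub} = \frac{\rho_{obj}}{\rho_f}
fraction = 668.1/1022 = 0.6537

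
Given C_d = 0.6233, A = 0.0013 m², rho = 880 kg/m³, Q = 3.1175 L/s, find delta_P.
Formula: Q = C_d A \sqrt{\frac{2 \Delta P}{\rho}}
Substituting knowns: 3.1175 = 0.6233·0.0013·√(2·(delta_P·1000)/880)·1000
Solving for delta_P: delta_P = ((3.1175/1000)/(0.6233·0.0013))²·880/2/1000 = 6.513 kPa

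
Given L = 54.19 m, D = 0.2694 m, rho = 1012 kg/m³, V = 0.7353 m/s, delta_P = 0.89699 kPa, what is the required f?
Formula: \Delta P = f \frac{L}{D} \frac{\rho V^2}{2}
Substituting knowns: 0.89699 = f·(54.19/0.2694)·0.5·1012·0.7353²/1000
Solving for f: f = (0.89699·1000)/((54.19/0.2694)·0.5·1012·0.7353²) = 0.0163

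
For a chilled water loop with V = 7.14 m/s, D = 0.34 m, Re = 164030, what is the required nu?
Formula: Re = \frac{V D}{\nu}
Substituting knowns: 164030 = 7.14·0.34/nu
Solving for nu: nu = 7.14·0.34/164030 = 1.480e-05 m²/s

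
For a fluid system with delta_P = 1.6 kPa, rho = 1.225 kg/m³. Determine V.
Formula: V = \sqrt{\frac{2 \Delta P}{\rho}}
V = √(2·(1.6·1000)/1.225) = 51.11 m/s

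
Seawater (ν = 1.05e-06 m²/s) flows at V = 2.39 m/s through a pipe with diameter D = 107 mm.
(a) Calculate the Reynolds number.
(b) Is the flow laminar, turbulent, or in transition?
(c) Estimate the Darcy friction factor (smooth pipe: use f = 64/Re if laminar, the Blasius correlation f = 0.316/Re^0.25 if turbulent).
(a) Re = V·D/ν = 2.39·0.107/1.05e-06 = 243550
(b) Flow regime: turbulent (Re > 4000)
(c) Friction factor: f = 0.316/Re^0.25 = 0.316/243550^0.25 = 0.01422 (Blasius is strictly valid for Re ≲ 1e5; used here as the smooth-pipe estimate the problem specifies)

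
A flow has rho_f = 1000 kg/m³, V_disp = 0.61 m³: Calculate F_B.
Formula: F_B = \rho_f g V_{disp}
F_B = 1000·9.81·0.61 = 5984 N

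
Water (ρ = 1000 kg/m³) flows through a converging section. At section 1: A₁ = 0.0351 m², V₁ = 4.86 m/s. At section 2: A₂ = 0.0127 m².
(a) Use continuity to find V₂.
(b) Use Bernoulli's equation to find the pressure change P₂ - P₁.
(a) Continuity: A₁V₁=A₂V₂ -> V₂=A₁V₁/A₂=0.0351*4.86/0.0127=13.43 m/s
(b) Bernoulli: P₂-P₁=0.5*rho*(V₁^2-V₂^2)/1000=0.5*1000*(4.86^2-13.43^2)/1000=-78.37 kPa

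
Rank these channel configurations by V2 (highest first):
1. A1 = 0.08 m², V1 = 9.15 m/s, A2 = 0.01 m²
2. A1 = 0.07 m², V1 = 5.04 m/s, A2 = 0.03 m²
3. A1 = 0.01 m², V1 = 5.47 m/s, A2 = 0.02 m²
Case 1: V2 = 73.2 m/s
Case 2: V2 = 11.76 m/s
Case 3: V2 = 2.735 m/s
Ranking (highest first): 1, 2, 3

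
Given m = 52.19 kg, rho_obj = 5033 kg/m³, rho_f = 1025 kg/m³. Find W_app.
Formula: W_{app} = mg\left(1 - \frac{\rho_f}{\rho_{obj}}\right)
W_app = 52.19·9.81·(1 − 1025/5033) = 407.7 N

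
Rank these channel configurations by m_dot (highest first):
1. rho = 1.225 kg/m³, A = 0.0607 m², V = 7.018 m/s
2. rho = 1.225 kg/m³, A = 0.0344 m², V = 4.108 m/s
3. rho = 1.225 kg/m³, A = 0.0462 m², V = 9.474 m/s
Case 1: m_dot = 0.5218 kg/s
Case 2: m_dot = 0.1731 kg/s
Case 3: m_dot = 0.5362 kg/s
Ranking (highest first): 3, 1, 2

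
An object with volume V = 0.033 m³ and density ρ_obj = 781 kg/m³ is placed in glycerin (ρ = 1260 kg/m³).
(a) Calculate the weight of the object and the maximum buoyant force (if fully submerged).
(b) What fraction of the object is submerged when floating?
(a) W=rho_obj*g*V=781*9.81*0.033=252.8 N; F_B(max)=rho*g*V=1260*9.81*0.033=407.9 N
(b) Floating fraction=rho_obj/rho=781/1260=0.620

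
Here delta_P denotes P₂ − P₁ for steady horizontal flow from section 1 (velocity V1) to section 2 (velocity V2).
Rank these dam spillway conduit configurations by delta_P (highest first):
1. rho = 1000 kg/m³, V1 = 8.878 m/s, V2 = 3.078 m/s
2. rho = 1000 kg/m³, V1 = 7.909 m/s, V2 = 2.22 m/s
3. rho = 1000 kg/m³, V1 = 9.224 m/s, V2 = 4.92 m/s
Case 1: delta_P = 34.67 kPa
Case 2: delta_P = 28.81 kPa
Case 3: delta_P = 30.44 kPa
Ranking (highest first): 1, 3, 2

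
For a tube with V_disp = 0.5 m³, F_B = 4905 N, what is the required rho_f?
Formula: F_B = \rho_f g V_{disp}
Substituting knowns: 4905 = rho_f·9.81·0.5
Solving for rho_f: rho_f = 4905/(9.81·0.5) = 1000 kg/m³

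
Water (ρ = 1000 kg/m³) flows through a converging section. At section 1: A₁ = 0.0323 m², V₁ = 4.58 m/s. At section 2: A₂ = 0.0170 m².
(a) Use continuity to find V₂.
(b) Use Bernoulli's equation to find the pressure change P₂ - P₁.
(a) Continuity: A₁V₁=A₂V₂ -> V₂=A₁V₁/A₂=0.0323*4.58/0.0170=8.70 m/s
(b) Bernoulli: P₂-P₁=0.5*rho*(V₁^2-V₂^2)/1000=0.5*1000*(4.58^2-8.70^2)/1000=-27.36 kPa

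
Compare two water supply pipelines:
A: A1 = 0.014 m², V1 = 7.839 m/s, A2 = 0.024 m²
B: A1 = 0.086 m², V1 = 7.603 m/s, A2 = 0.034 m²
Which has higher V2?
V2(A) = 4.573 m/s, V2(B) = 19.23 m/s. Answer: B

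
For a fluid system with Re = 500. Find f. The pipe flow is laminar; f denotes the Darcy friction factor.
Formula: f = \frac{64}{Re}
f = 64/500 = 0.128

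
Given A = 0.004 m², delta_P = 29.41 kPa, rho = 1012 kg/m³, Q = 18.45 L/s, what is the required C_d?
Formula: Q = C_d A \sqrt{\frac{2 \Delta P}{\rho}}
Substituting knowns: 18.45 = C_d·0.004·√(2·(29.41·1000)/1012)·1000
Solving for C_d: C_d = (18.45/1000)/(0.004·√(2·(29.41·1000)/1012)) = 0.605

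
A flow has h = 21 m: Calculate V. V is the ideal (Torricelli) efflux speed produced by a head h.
Formula: V = \sqrt{2 g h}
V = √(2·9.81·21) = 20.3 m/s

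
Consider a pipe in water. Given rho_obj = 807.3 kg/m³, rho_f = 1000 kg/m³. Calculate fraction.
Formula: f_{sub} = \frac{\rho_{obj}}{\rho_f}
fraction = 807.3/1000 = 0.8073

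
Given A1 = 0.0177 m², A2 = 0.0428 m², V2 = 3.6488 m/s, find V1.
Formula: V_2 = \frac{A_1 V_1}{A_2}
Substituting knowns: 3.6488 = 0.0177·V1/0.0428
Solving for V1: V1 = 3.6488·0.0428/0.0177 = 8.823 m/s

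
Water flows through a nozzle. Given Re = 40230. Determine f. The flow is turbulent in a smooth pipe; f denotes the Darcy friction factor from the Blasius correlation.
Formula: f = \frac{0.316}{Re^{0.25}}
f = 0.316/40230^0.25 = 0.02231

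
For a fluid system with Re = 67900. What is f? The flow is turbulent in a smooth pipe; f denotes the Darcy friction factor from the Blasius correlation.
Formula: f = \frac{0.316}{Re^{0.25}}
f = 0.316/67900^0.25 = 0.01958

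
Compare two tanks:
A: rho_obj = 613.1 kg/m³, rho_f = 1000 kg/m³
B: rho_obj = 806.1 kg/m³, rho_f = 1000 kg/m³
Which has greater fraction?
fraction(A) = 0.6131, fraction(B) = 0.8061. Answer: B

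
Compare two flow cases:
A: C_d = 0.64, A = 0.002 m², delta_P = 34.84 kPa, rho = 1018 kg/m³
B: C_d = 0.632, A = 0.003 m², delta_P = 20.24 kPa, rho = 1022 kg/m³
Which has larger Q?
Q(A) = 10.59 L/s, Q(B) = 11.93 L/s. Answer: B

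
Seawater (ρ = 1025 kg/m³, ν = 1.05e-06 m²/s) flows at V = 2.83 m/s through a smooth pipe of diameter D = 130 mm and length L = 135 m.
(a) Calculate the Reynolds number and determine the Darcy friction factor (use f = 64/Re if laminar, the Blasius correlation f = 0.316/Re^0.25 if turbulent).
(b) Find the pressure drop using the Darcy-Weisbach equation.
(a) Re = V·D/ν = 2.83·0.13/1.05e-06 = 350380 → turbulent (Re > 4000); f = 0.316/Re^0.25 = 0.316/350380^0.25 = 0.012988 (Blasius is strictly valid for Re ≲ 1e5; used here as the smooth-pipe estimate the problem specifies)
(b) Darcy-Weisbach: ΔP = f·(L/D)·½ρV²/1000 = 0.012988·(135/0.130)·½·1025·2.83²/1000 = 55.36 kPa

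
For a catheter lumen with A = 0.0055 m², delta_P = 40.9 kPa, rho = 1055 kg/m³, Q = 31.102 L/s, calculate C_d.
Formula: Q = C_d A \sqrt{\frac{2 \Delta P}{\rho}}
Substituting knowns: 31.102 = C_d·0.0055·√(2·(40.9·1000)/1055)·1000
Solving for C_d: C_d = (31.102/1000)/(0.0055·√(2·(40.9·1000)/1055)) = 0.6422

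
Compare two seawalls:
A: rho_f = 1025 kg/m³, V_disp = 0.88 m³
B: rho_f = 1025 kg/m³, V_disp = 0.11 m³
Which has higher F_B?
F_B(A) = 8849 N, F_B(B) = 1106 N. Answer: A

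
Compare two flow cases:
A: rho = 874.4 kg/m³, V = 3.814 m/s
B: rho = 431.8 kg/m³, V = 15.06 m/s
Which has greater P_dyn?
P_dyn(A) = 6.36 kPa, P_dyn(B) = 48.97 kPa. Answer: B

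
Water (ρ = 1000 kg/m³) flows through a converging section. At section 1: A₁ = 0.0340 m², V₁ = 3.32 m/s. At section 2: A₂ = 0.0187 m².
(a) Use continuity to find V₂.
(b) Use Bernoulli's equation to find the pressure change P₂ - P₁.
(a) Continuity: A₁V₁=A₂V₂ -> V₂=A₁V₁/A₂=0.0340*3.32/0.0187=6.04 m/s
(b) Bernoulli: P₂-P₁=0.5*rho*(V₁^2-V₂^2)/1000=0.5*1000*(3.32^2-6.04^2)/1000=-12.73 kPa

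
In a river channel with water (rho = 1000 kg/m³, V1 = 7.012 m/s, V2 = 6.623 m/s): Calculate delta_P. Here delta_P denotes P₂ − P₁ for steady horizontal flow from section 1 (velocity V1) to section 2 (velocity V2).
Formula: \Delta P = \frac{1}{2} \rho (V_1^2 - V_2^2)
delta_P = 0.5·1000·(7.012² − 6.623²)/1000 = 2.652 kPa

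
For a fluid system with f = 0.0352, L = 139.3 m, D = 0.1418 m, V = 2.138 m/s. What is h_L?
Formula: h_L = f \frac{L}{D} \frac{V^2}{2g}
h_L = 0.0352·(139.3/0.1418)·2.138²/(2·9.81) = 8.056 m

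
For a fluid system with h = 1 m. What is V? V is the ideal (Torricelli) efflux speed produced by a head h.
Formula: V = \sqrt{2 g h}
V = √(2·9.81·1) = 4.429 m/s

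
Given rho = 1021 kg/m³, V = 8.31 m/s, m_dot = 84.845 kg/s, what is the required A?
Formula: \dot{m} = \rho A V
Substituting knowns: 84.845 = 1021·A·8.31
Solving for A: A = 84.845/(1021·8.31) = 0.01 m²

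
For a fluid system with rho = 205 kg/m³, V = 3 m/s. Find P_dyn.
Formula: P_{dyn} = \frac{1}{2} \rho V^2
P_dyn = 0.5·205·3²/1000 = 0.9225 kPa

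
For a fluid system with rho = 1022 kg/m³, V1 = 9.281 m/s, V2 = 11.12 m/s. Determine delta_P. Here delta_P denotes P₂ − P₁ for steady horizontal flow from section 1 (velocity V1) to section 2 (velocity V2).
Formula: \Delta P = \frac{1}{2} \rho (V_1^2 - V_2^2)
delta_P = 0.5·1022·(9.281² − 11.12²)/1000 = -19.17 kPa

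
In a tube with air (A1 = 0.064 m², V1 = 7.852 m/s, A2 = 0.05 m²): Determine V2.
Formula: V_2 = \frac{A_1 V_1}{A_2}
V2 = 0.064·7.852/0.05 = 10.05 m/s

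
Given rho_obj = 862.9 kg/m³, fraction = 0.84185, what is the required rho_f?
Formula: f_{sub} = \frac{\rho_{obj}}{\rho_f}
Substituting knowns: 0.84185 = 862.9/rho_f
Solving for rho_f: rho_f = 862.9/0.84185 = 1025 kg/m³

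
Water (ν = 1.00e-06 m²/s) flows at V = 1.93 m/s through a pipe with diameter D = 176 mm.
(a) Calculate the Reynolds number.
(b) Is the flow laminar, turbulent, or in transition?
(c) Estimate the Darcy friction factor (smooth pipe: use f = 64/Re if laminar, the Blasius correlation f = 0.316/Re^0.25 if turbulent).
(a) Re = V·D/ν = 1.93·0.176/1.00e-06 = 339680
(b) Flow regime: turbulent (Re > 4000)
(c) Friction factor: f = 0.316/Re^0.25 = 0.316/339680^0.25 = 0.01309 (Blasius is strictly valid for Re ≲ 1e5; used here as the smooth-pipe estimate the problem specifies)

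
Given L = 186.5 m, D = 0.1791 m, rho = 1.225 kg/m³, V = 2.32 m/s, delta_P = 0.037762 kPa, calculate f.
Formula: \Delta P = f \frac{L}{D} \frac{\rho V^2}{2}
Substituting knowns: 0.037762 = f·(186.5/0.1791)·0.5·1.225·2.32²/1000
Solving for f: f = (0.037762·1000)/((186.5/0.1791)·0.5·1.225·2.32²) = 0.011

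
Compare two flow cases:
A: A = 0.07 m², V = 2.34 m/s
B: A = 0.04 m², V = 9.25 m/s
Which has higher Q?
Q(A) = 163.8 L/s, Q(B) = 370 L/s. Answer: B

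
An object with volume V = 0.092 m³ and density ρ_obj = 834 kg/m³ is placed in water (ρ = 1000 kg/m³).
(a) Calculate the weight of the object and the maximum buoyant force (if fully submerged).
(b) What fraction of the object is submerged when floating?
(a) W=rho_obj*g*V=834*9.81*0.092=752.7 N; F_B(max)=rho*g*V=1000*9.81*0.092=902.5 N
(b) Floating fraction=rho_obj/rho=834/1000=0.834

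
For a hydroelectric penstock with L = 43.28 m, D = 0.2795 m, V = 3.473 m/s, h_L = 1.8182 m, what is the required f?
Formula: h_L = f \frac{L}{D} \frac{V^2}{2g}
Substituting knowns: 1.8182 = f·(43.28/0.2795)·3.473²/(2·9.81)
Solving for f: f = 1.8182·2·9.81/((43.28/0.2795)·3.473²) = 0.0191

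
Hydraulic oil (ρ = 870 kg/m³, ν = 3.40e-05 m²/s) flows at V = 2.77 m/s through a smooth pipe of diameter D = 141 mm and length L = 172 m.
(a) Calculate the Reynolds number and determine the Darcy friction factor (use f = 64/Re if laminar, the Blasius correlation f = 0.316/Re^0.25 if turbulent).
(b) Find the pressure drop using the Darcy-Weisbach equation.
(a) Re = V·D/ν = 2.77·0.141/3.40e-05 = 11487 → turbulent (Re > 4000); f = 0.316/Re^0.25 = 0.316/11487^0.25 = 0.030524
(b) Darcy-Weisbach: ΔP = f·(L/D)·½ρV²/1000 = 0.030524·(172/0.141)·½·870·2.77²/1000 = 124.3 kPa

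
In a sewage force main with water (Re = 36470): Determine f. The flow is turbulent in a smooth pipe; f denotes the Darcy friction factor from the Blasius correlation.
Formula: f = \frac{0.316}{Re^{0.25}}
f = 0.316/36470^0.25 = 0.02287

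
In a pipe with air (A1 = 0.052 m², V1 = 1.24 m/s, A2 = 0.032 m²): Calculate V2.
Formula: V_2 = \frac{A_1 V_1}{A_2}
V2 = 0.052·1.24/0.032 = 2.015 m/s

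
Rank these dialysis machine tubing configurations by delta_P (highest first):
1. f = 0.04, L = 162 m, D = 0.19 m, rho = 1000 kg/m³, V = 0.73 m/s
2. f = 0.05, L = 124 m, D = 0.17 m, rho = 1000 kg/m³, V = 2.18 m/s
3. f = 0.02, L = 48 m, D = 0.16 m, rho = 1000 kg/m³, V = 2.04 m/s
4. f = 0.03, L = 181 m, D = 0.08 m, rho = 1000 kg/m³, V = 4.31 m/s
Case 1: delta_P = 9.087 kPa
Case 2: delta_P = 86.66 kPa
Case 3: delta_P = 12.48 kPa
Case 4: delta_P = 630.4 kPa
Ranking (highest first): 4, 2, 3, 1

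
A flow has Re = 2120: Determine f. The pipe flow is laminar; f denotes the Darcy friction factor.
Formula: f = \frac{64}{Re}
f = 64/2120 = 0.03019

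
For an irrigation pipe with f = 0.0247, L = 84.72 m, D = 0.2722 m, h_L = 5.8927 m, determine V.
Formula: h_L = f \frac{L}{D} \frac{V^2}{2g}
Substituting knowns: 5.8927 = 0.0247·(84.72/0.2722)·V²/(2·9.81)
Solving for V: V = √(5.8927·2·9.81/(0.0247·(84.72/0.2722))) = 3.878 m/s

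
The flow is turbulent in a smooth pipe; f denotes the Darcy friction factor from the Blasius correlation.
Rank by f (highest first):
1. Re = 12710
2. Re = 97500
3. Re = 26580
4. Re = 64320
Case 1: f = 0.02976
Case 2: f = 0.01788
Case 3: f = 0.02475
Case 4: f = 0.01984
Ranking (highest first): 1, 3, 4, 2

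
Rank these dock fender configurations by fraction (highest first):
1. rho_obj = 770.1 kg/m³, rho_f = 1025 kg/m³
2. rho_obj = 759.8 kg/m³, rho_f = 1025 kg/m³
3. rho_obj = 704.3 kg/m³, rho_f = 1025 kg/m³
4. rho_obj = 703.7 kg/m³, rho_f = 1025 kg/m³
Case 1: fraction = 0.7513
Case 2: fraction = 0.7413
Case 3: fraction = 0.6871
Case 4: fraction = 0.6865
Ranking (highest first): 1, 2, 3, 4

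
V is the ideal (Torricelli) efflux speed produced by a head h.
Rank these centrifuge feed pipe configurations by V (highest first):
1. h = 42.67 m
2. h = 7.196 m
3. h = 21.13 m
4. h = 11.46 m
Case 1: V = 28.93 m/s
Case 2: V = 11.88 m/s
Case 3: V = 20.36 m/s
Case 4: V = 14.99 m/s
Ranking (highest first): 1, 3, 4, 2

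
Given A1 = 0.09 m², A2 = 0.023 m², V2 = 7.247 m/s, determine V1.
Formula: V_2 = \frac{A_1 V_1}{A_2}
Substituting knowns: 7.247 = 0.09·V1/0.023
Solving for V1: V1 = 7.247·0.023/0.09 = 1.852 m/s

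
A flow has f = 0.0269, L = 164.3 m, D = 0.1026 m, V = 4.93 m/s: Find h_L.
Formula: h_L = f \frac{L}{D} \frac{V^2}{2g}
h_L = 0.0269·(164.3/0.1026)·4.93²/(2·9.81) = 53.36 m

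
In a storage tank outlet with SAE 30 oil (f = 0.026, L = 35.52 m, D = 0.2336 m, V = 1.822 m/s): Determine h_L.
Formula: h_L = f \frac{L}{D} \frac{V^2}{2g}
h_L = 0.026·(35.52/0.2336)·1.822²/(2·9.81) = 0.6689 m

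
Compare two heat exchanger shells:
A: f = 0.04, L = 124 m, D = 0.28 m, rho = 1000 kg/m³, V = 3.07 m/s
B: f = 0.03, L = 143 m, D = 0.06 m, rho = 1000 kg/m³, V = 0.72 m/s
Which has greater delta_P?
delta_P(A) = 83.48 kPa, delta_P(B) = 18.53 kPa. Answer: A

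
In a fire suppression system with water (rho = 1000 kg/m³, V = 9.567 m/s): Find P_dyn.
Formula: P_{dyn} = \frac{1}{2} \rho V^2
P_dyn = 0.5·1000·9.567²/1000 = 45.76 kPa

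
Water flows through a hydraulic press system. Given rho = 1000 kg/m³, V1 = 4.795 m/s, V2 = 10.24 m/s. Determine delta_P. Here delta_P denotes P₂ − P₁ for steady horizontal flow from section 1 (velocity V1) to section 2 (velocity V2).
Formula: \Delta P = \frac{1}{2} \rho (V_1^2 - V_2^2)
delta_P = 0.5·1000·(4.795² − 10.24²)/1000 = -40.93 kPa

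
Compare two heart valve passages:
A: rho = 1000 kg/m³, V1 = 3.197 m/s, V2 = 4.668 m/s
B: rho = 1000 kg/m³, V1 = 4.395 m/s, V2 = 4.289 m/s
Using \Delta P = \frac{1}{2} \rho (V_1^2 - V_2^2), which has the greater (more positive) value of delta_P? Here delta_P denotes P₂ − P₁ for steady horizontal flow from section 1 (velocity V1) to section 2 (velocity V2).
delta_P(A) = -5.785 kPa, delta_P(B) = 0.4603 kPa. Answer: B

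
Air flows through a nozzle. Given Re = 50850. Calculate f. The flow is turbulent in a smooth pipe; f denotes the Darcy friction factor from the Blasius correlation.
Formula: f = \frac{0.316}{Re^{0.25}}
f = 0.316/50850^0.25 = 0.02104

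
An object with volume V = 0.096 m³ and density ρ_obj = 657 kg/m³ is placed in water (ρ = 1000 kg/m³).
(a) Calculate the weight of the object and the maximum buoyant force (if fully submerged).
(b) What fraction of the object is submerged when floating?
(a) W=rho_obj*g*V=657*9.81*0.096=618.7 N; F_B(max)=rho*g*V=1000*9.81*0.096=941.8 N
(b) Floating fraction=rho_obj/rho=657/1000=0.657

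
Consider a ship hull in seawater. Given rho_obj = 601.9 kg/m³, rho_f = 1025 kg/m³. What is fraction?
Formula: f_{sub} = \frac{\rho_{obj}}{\rho_f}
fraction = 601.9/1025 = 0.5872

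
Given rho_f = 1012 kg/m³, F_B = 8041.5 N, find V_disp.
Formula: F_B = \rho_f g V_{disp}
Substituting knowns: 8041.5 = 1012·9.81·V_disp
Solving for V_disp: V_disp = 8041.5/(1012·9.81) = 0.81 m³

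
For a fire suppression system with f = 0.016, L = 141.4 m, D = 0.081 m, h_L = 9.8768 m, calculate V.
Formula: h_L = f \frac{L}{D} \frac{V^2}{2g}
Substituting knowns: 9.8768 = 0.016·(141.4/0.081)·V²/(2·9.81)
Solving for V: V = √(9.8768·2·9.81/(0.016·(141.4/0.081))) = 2.634 m/s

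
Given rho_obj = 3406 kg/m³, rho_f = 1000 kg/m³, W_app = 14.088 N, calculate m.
Formula: W_{app} = mg\left(1 - \frac{\rho_f}{\rho_{obj}}\right)
Substituting knowns: 14.088 = m·9.81·(1 − 1000/3406)
Solving for m: m = 14.088/(9.81·(1 − 1000/3406)) = 2.033 kg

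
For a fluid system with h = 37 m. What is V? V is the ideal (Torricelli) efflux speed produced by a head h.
Formula: V = \sqrt{2 g h}
V = √(2·9.81·37) = 26.94 m/s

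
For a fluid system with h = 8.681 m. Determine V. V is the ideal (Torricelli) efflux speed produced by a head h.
Formula: V = \sqrt{2 g h}
V = √(2·9.81·8.681) = 13.05 m/s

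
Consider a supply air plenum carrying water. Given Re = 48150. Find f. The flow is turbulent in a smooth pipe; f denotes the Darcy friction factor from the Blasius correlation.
Formula: f = \frac{0.316}{Re^{0.25}}
f = 0.316/48150^0.25 = 0.02133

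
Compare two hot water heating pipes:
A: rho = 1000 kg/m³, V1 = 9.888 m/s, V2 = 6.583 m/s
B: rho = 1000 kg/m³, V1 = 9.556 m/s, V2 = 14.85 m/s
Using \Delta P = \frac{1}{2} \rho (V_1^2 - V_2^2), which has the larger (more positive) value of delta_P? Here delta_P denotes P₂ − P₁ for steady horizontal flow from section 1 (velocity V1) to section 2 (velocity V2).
delta_P(A) = 27.22 kPa, delta_P(B) = -64.6 kPa. Answer: A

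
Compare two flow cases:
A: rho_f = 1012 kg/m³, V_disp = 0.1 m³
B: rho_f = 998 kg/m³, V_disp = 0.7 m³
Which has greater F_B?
F_B(A) = 992.8 N, F_B(B) = 6853 N. Answer: B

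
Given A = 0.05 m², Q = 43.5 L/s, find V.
Formula: Q = A V
Substituting knowns: 43.5 = 0.05·V·1000
Solving for V: V = (43.5/1000)/0.05 = 0.87 m/s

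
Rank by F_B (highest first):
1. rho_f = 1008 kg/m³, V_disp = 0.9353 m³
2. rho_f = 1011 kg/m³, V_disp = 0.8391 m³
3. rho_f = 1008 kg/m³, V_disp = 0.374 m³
Case 1: F_B = 9249 N
Case 2: F_B = 8322 N
Case 3: F_B = 3698 N
Ranking (highest first): 1, 2, 3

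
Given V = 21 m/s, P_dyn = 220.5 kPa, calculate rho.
Formula: P_{dyn} = \frac{1}{2} \rho V^2
Substituting knowns: 220.5 = 0.5·rho·21²/1000
Solving for rho: rho = 2·(220.5·1000)/21² = 1000 kg/m³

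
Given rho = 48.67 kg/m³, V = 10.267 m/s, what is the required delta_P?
Formula: V = \sqrt{\frac{2 \Delta P}{\rho}}
Substituting knowns: 10.267 = √(2·(delta_P·1000)/48.67)
Solving for delta_P: delta_P = 10.267²·48.67/2/1000 = 2.565 kPa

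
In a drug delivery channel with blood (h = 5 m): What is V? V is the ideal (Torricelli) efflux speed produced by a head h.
Formula: V = \sqrt{2 g h}
V = √(2·9.81·5) = 9.905 m/s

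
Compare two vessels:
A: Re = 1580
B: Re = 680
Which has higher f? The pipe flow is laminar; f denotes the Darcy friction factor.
f(A) = 0.04051, f(B) = 0.09412. Answer: B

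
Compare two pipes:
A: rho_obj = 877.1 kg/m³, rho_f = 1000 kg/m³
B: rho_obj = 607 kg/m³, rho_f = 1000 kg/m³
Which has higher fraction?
fraction(A) = 0.8771, fraction(B) = 0.607. Answer: A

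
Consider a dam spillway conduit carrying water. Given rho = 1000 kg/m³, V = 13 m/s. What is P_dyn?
Formula: P_{dyn} = \frac{1}{2} \rho V^2
P_dyn = 0.5·1000·13²/1000 = 84.5 kPa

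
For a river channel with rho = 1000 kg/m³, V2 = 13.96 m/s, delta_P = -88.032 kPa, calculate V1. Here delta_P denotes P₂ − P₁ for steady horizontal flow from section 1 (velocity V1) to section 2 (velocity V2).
Formula: \Delta P = \frac{1}{2} \rho (V_1^2 - V_2^2)
Substituting knowns: -88.032 = 0.5·1000·(V1² − 13.96²)/1000
Solving for V1: V1 = √(13.96² + 2·(-88.032·1000)/1000) = 4.338 m/s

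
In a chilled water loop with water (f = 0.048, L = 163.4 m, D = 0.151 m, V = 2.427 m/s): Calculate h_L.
Formula: h_L = f \frac{L}{D} \frac{V^2}{2g}
h_L = 0.048·(163.4/0.151)·2.427²/(2·9.81) = 15.59 m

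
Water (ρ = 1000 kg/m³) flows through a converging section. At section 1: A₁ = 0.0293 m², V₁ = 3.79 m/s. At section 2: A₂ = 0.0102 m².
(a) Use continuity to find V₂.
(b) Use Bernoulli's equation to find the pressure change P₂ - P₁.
(a) Continuity: A₁V₁=A₂V₂ -> V₂=A₁V₁/A₂=0.0293*3.79/0.0102=10.89 m/s
(b) Bernoulli: P₂-P₁=0.5*rho*(V₁^2-V₂^2)/1000=0.5*1000*(3.79^2-10.89^2)/1000=-52.11 kPa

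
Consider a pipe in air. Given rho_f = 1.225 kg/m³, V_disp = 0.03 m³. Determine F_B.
Formula: F_B = \rho_f g V_{disp}
F_B = 1.225·9.81·0.03 = 0.3605 N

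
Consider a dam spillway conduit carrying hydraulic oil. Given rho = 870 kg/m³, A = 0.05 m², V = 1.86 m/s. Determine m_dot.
Formula: \dot{m} = \rho A V
m_dot = 870·0.05·1.86 = 80.91 kg/s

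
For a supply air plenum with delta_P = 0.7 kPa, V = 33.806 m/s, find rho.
Formula: V = \sqrt{\frac{2 \Delta P}{\rho}}
Substituting knowns: 33.806 = √(2·(0.7·1000)/rho)
Solving for rho: rho = 2·(0.7·1000)/33.806² = 1.225 kg/m³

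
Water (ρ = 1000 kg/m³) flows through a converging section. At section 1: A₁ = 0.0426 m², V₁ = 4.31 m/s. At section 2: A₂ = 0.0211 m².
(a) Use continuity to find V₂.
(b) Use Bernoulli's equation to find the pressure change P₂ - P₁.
(a) Continuity: A₁V₁=A₂V₂ -> V₂=A₁V₁/A₂=0.0426*4.31/0.0211=8.70 m/s
(b) Bernoulli: P₂-P₁=0.5*rho*(V₁^2-V₂^2)/1000=0.5*1000*(4.31^2-8.70^2)/1000=-28.56 kPa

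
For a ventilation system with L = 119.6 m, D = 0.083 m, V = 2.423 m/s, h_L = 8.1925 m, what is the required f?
Formula: h_L = f \frac{L}{D} \frac{V^2}{2g}
Substituting knowns: 8.1925 = f·(119.6/0.083)·2.423²/(2·9.81)
Solving for f: f = 8.1925·2·9.81/((119.6/0.083)·2.423²) = 0.019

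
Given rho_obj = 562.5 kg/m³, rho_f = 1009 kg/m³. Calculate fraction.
Formula: f_{sub} = \frac{\rho_{obj}}{\rho_f}
fraction = 562.5/1009 = 0.5575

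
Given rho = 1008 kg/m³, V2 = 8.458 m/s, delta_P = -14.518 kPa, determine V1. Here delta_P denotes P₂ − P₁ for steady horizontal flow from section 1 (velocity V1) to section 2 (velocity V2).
Formula: \Delta P = \frac{1}{2} \rho (V_1^2 - V_2^2)
Substituting knowns: -14.518 = 0.5·1008·(V1² − 8.458²)/1000
Solving for V1: V1 = √(8.458² + 2·(-14.518·1000)/1008) = 6.537 m/s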